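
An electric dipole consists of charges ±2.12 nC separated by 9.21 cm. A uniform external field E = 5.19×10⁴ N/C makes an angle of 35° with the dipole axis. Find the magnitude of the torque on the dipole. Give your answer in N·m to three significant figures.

Dipole moment p = qd = (2.12×10⁻⁹ C)(0.0921 m) = 1.953×10⁻¹⁰ C·m.
Torque on an electric dipole: τ = pE sinθ.
τ = (1.953×10⁻¹⁰)(5.19×10⁴)·sin35° = 5.814×10⁻⁶ N·m.

τ ≈ 5.81×10⁻⁶ N·m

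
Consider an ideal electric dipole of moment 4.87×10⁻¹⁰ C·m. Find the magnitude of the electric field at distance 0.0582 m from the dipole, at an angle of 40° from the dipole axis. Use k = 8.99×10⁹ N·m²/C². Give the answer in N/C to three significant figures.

At angle θ the dipole field magnitude is E = (kp/r³)·√(1 + 3cos²θ).
kp/r³ = (8.99×10⁹)(4.87×10⁻¹⁰) / (0.0582)³ = 2.221×10⁴ N/C.
√(1 + 3cos²40°) = √(1 + 3·0.5868) = √2.7605 ≈ 1.6615.
E ≈ 2.221×10⁴ × 1.661 = 3.690×10⁴ N/C.

E ≈ 3.69×10⁴ N/C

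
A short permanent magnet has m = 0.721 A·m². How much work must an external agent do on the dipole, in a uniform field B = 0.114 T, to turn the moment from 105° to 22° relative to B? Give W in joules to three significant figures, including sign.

W ≈ -0.0975 J

W_ext = ΔU = −mB cosθ₂ + mB cosθ₁ = mB(cosθ₁ − cosθ₂).
W = (0.721)(0.114)·(cos105° − cos22°) = (0.08219)·(-1.1860) = -0.09748 J.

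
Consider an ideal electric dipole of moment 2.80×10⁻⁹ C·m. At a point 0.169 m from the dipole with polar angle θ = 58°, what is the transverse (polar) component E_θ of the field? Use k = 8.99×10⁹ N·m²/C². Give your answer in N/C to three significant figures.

E_θ ≈ 4420 N/C

For a dipole, E_θ = (kp sinθ)/r³.
kp/r³ = (8.99×10⁹)(2.80×10⁻⁹)/(0.169)³ = 5215 N/C.
E_θ = 5215·sin58° = 4423 N/C.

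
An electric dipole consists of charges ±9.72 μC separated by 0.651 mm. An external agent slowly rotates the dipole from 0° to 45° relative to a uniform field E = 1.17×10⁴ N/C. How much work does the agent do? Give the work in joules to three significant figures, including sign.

Dipole moment p = qd = (9.72×10⁻⁶ C)(6.51×10⁻⁴ m) = 6.328×10⁻⁹ C·m.
W_ext = ΔU = U(θ₂) − U(θ₁) = −pE cosθ₂ − (−pE cosθ₁) = pE(cosθ₁ − cosθ₂).
W = (6.328×10⁻⁹)(1.17×10⁴)·(cos0° − cos45°) = (7.404×10⁻⁵)·(+0.2929) = 2.169×10⁻⁵ J.

W ≈ 2.17×10⁻⁵ J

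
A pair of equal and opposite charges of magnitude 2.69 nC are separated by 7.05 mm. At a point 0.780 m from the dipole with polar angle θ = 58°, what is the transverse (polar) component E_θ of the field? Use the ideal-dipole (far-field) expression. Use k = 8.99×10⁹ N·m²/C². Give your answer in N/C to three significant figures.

Dipole moment p = qd = (2.69×10⁻⁹ C)(0.00705 m) = 1.896×10⁻¹¹ C·m.
For a dipole, E_θ = (kp sinθ)/r³.
kp/r³ = (8.99×10⁹)(1.896×10⁻¹¹)/(0.780)³ = 0.3592 N/C.
E_θ = 0.3592·sin58° = 0.3046 N/C.

E_θ ≈ 0.305 N/C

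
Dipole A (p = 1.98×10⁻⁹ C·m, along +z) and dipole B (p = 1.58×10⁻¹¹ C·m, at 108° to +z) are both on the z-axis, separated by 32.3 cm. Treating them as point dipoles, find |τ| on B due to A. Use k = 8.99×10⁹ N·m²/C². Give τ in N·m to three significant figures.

The second dipole sits on the axis of the first, so the field there is axial: E₁ = 2kp₁/r³ along +z.
E₁ = 2(8.99×10⁹)(1.98×10⁻⁹)/(0.323)³ = 1056 N/C.
Torque on the second dipole: τ = p₂ E₁ sinθ.
τ = (1.58×10⁻¹¹)(1056)·sin108° = 1.587×10⁻⁸ N·m.

τ ≈ 1.59×10⁻⁸ N·m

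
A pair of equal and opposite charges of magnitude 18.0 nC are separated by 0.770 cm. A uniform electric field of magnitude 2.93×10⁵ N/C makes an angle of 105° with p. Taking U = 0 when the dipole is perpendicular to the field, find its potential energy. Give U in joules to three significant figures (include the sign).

U ≈ 1.05×10⁻⁵ J

Dipole moment p = qd = (1.80×10⁻⁸ C)(0.00770 m) = 1.386×10⁻¹⁰ C·m.
U = −p·E = −pE cosθ.
U = −(1.386×10⁻¹⁰)(2.93×10⁵)·cos105° = 1.051×10⁻⁵ J.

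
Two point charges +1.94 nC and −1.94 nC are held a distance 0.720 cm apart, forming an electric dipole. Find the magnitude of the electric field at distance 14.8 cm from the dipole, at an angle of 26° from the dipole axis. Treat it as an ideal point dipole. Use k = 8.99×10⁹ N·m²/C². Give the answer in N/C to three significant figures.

Dipole moment p = qd = (1.94×10⁻⁹ C)(0.00720 m) = 1.397×10⁻¹¹ C·m.
At angle θ the dipole field magnitude is E = (kp/r³)·√(1 + 3cos²θ).
kp/r³ = (8.99×10⁹)(1.397×10⁻¹¹) / (0.148)³ = 38.74 N/C.
√(1 + 3cos²26°) = √(1 + 3·0.8078) = √3.4235 ≈ 1.8503.
E ≈ 38.74 × 1.850 = 71.68 N/C.

E ≈ 71.7 N/C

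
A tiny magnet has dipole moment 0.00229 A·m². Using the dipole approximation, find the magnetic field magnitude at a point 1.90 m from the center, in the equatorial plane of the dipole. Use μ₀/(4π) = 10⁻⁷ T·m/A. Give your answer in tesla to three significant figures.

In the equatorial plane B = (μ₀/4π)·m/r³ (half the axial value).
B = (10⁻⁷)·(0.00229) / (1.90)³ = 3.339×10⁻¹¹ T.

B ≈ 3.34×10⁻¹¹ T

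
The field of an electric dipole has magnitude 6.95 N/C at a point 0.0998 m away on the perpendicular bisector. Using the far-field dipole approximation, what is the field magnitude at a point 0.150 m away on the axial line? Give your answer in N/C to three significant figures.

E ≈ 4.09 N/C

Dipole fields scale as 1/r³ in the far field.
The axial field is twice the equatorial field at the same r, so the geometry factor is 2/1.
E₂ = E₁ · (2/1) · (r₁/r₂)³ = 6.95 · 2 · (0.0998/0.150)³.
(r₁/r₂)³ = (0.6653)³ = 0.2945.
E₂ ≈ 4.094 N/C.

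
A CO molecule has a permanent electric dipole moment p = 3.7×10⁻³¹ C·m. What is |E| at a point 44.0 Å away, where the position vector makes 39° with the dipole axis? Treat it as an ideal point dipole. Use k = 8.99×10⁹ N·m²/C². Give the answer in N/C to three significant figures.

E ≈ 6.55×10⁴ N/C

At angle θ the dipole field magnitude is E = (kp/r³)·√(1 + 3cos²θ).
kp/r³ = (8.99×10⁹)(3.70×10⁻³¹) / (4.40×10⁻⁹)³ = 3.905×10⁴ N/C.
√(1 + 3cos²39°) = √(1 + 3·0.6040) = √2.8119 ≈ 1.6769.
E ≈ 3.905×10⁴ × 1.677 = 6.548×10⁴ N/C.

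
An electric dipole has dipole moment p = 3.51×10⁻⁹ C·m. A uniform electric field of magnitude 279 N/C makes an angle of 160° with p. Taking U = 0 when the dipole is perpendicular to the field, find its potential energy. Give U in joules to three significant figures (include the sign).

U = −p·E = −pE cosθ.
U = −(3.51×10⁻⁹)(279)·cos160° = 9.202×10⁻⁷ J.

U ≈ 9.20×10⁻⁷ J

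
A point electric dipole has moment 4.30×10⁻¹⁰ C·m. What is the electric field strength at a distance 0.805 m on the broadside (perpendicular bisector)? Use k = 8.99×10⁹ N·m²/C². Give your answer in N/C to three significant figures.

On the perpendicular bisector E = kp/r³ (half the axial value at the same distance).
E = (8.99×10⁹)(4.30×10⁻¹⁰) / (0.805)³ = 7.410 N/C.

E ≈ 7.41 N/C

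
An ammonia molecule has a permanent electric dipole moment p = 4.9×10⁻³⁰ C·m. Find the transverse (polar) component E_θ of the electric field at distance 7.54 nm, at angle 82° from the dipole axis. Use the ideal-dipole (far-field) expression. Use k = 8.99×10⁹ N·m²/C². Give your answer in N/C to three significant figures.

For a dipole, E_θ = (kp sinθ)/r³.
kp/r³ = (8.99×10⁹)(4.90×10⁻³⁰)/(7.54×10⁻⁹)³ = 1.028×10⁵ N/C.
E_θ = 1.028×10⁵·sin82° = 1.018×10⁵ N/C.

E_θ ≈ 1.02×10⁵ N/C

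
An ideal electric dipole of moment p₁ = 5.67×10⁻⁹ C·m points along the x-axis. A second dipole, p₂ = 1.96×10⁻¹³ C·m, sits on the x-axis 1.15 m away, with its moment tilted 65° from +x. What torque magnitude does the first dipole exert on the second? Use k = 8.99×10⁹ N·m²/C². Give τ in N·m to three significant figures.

τ ≈ 1.19×10⁻¹¹ N·m

The second dipole sits on the axis of the first, so the field there is axial: E₁ = 2kp₁/r³ along +x.
E₁ = 2(8.99×10⁹)(5.67×10⁻⁹)/(1.15)³ = 67.03 N/C.
Torque on the second dipole: τ = p₂ E₁ sinθ.
τ = (1.96×10⁻¹³)(67.03)·sin65° = 1.191×10⁻¹¹ N·m.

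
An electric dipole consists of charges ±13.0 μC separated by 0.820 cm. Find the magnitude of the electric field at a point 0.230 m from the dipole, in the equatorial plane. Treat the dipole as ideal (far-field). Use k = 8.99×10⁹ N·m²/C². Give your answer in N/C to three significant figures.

Dipole moment p = qd = (1.30×10⁻⁵ C)(0.00820 m) = 1.066×10⁻⁷ C·m.
In the equatorial plane E = kp/r³.
E = (8.99×10⁹)(1.066×10⁻⁷) / (0.230)³ = 7.877×10⁴ N/C.

E ≈ 7.88×10⁴ N/C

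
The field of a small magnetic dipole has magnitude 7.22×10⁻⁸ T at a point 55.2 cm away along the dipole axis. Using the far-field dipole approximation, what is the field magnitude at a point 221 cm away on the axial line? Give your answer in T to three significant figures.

B ≈ 1.13×10⁻⁹ T

Dipole fields scale as 1/r³ in the far field; the geometry is the same at both points.
B₂ = B₁ · (r₁/r₂)³ = 7.22×10⁻⁸ · (55.2/221)³.
(r₁/r₂)³ = (0.2498)³ = 0.01558.
B₂ ≈ 1.125×10⁻⁹ T.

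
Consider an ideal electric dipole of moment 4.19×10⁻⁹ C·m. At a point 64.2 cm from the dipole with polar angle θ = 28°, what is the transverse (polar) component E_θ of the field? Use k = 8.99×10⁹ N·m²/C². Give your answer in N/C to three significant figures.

For a dipole, E_θ = (kp sinθ)/r³.
kp/r³ = (8.99×10⁹)(4.19×10⁻⁹)/(0.642)³ = 142.4 N/C.
E_θ = 142.4·sin28° = 66.83 N/C.

E_θ ≈ 66.8 N/C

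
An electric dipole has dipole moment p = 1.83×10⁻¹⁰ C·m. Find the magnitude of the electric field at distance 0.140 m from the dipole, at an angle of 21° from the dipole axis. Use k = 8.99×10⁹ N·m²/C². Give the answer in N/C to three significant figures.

E ≈ 1140 N/C

At angle θ the dipole field magnitude is E = (kp/r³)·√(1 + 3cos²θ).
kp/r³ = (8.99×10⁹)(1.83×10⁻¹⁰) / (0.140)³ = 599.6 N/C.
√(1 + 3cos²21°) = √(1 + 3·0.8716) = √3.6147 ≈ 1.9012.
E ≈ 599.6 × 1.901 = 1140 N/C.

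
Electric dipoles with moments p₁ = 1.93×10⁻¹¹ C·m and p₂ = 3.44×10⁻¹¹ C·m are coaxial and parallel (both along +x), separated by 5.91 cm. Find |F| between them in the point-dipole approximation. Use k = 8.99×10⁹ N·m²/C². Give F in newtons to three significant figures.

F ≈ 2.94×10⁻⁶ N

On-axis field of dipole 1 at distance r: E = 2kp₁/r³. Force on dipole 2 is F = p₂·dE/dr (gradient along axis).
dE/dr = −6kp₁/r⁴, so |F| = 6kp₁p₂/r⁴ (attractive for aligned moments).
F = 6(8.99×10⁹)(1.93×10⁻¹¹)(3.44×10⁻¹¹)/(0.0591)⁴ = 2.935×10⁻⁶ N.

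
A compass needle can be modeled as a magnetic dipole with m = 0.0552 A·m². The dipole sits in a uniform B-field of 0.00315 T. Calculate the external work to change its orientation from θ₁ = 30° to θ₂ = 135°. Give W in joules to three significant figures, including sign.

W_ext = ΔU = −mB cosθ₂ + mB cosθ₁ = mB(cosθ₁ − cosθ₂).
W = (0.0552)(0.00315)·(cos30° − cos135°) = (1.739×10⁻⁴)·(+1.5731) = 2.735×10⁻⁴ J.

W ≈ 2.74×10⁻⁴ J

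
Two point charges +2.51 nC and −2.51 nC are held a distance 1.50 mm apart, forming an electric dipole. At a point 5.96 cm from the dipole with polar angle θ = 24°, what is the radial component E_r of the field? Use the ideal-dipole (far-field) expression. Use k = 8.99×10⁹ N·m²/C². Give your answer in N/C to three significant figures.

Dipole moment p = qd = (2.51×10⁻⁹ C)(0.00150 m) = 3.765×10⁻¹² C·m.
For a dipole, E_r = (2kp cosθ)/r³.
kp/r³ = (8.99×10⁹)(3.765×10⁻¹²)/(0.0596)³ = 159.9 N/C.
E_r = 2·159.9·cos24° = 292.1 N/C.

E_r ≈ 292 N/C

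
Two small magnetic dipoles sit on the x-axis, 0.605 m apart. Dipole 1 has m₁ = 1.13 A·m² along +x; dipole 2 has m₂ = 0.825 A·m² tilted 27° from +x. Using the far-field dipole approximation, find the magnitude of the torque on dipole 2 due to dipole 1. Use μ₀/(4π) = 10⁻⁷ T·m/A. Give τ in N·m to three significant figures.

τ ≈ 3.82×10⁻⁷ N·m

Dipole B is on the axis of dipole A, so B₁ there is axial: B₁ = (μ₀/4π)·2m₁/r³ along +x.
B₁ = 2(10⁻⁷)(1.13)/(0.605)³ = 1.021×10⁻⁶ T.
τ = m₂ B₁ sinθ.
τ = (0.825)(1.021×10⁻⁶)·sin27° = 3.822×10⁻⁷ N·m.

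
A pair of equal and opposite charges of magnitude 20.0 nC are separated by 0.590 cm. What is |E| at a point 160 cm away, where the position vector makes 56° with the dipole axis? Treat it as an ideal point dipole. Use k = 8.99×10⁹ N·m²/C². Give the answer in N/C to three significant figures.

Dipole moment p = qd = (2.00×10⁻⁸ C)(0.00590 m) = 1.18×10⁻¹⁰ C·m.
At angle θ the dipole field magnitude is E = (kp/r³)·√(1 + 3cos²θ).
kp/r³ = (8.99×10⁹)(1.18×10⁻¹⁰) / (1.60)³ = 0.2590 N/C.
√(1 + 3cos²56°) = √(1 + 3·0.3127) = √1.9381 ≈ 1.3922.
E ≈ 0.2590 × 1.392 = 0.3606 N/C.

E ≈ 0.361 N/C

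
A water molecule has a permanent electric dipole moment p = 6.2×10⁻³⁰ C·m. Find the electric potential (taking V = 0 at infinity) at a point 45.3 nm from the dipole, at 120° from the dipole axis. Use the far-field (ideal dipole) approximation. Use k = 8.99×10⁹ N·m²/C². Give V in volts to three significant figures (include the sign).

The dipole potential is V = kp cosθ / r².
V = (8.99×10⁹)(6.20×10⁻³⁰)·cos120° / (4.53×10⁻⁸)² = -1.358×10⁻⁵ V.

V ≈ -1.36×10⁻⁵ V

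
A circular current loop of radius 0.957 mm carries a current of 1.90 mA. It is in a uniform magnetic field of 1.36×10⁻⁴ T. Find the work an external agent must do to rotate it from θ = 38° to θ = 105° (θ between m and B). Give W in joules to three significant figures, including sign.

Magnetic moment m = IA = Iπa² = (0.00190)·π·(9.57×10⁻⁴)² = 5.467×10⁻⁹ A·m².
W_ext = ΔU = −mB cosθ₂ + mB cosθ₁ = mB(cosθ₁ − cosθ₂).
W = (5.467×10⁻⁹)(1.36×10⁻⁴)·(cos38° − cos105°) = (7.435×10⁻¹³)·(+1.0468) = 7.783×10⁻¹³ J.

W ≈ 7.78×10⁻¹³ J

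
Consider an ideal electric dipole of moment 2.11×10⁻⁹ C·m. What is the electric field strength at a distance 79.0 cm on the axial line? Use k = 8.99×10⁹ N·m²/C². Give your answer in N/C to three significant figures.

E ≈ 76.9 N/C

On the dipole axis E = 2kp/r³.
E = 2·(8.99×10⁹)(2.11×10⁻⁹) / (0.790)³ = 76.95 N/C.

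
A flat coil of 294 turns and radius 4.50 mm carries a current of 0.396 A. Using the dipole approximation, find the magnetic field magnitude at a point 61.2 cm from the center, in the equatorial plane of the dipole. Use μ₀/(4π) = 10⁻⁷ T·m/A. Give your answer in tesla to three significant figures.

m = NIA = NIπa² = 294·(0.396)·π·(0.00450)² = 0.007407 A·m².
In the equatorial plane B = (μ₀/4π)·m/r³ (half the axial value).
B = (10⁻⁷)·(0.007407) / (0.612)³ = 3.231×10⁻⁹ T.

B ≈ 3.23×10⁻⁹ T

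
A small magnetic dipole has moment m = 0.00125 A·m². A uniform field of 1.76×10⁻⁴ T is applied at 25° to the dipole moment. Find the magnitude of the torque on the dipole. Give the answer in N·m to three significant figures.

τ ≈ 9.30×10⁻⁸ N·m

Torque on a magnetic dipole: τ = mB sinθ.
τ = (0.00125)(1.76×10⁻⁴)·sin25° = 9.298×10⁻⁸ N·m.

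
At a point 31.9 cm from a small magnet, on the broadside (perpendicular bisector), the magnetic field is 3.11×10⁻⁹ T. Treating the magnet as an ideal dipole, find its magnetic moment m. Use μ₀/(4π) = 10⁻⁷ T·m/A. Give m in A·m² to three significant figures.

m ≈ 0.00101 A·m²

In the equatorial plane B = (μ₀/4π)·m/r³, so m = Br³·4π/(μ₀).
m = (3.11×10⁻⁹)·(0.319)³ / (10⁻⁷) = 0.001010 A·m².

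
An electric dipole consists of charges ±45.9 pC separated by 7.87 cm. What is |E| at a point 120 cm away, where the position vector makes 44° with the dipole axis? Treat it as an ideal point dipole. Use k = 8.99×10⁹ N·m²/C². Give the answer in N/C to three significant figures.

E ≈ 0.0300 N/C

Dipole moment p = qd = (4.59×10⁻¹¹ C)(0.0787 m) = 3.612×10⁻¹² C·m.
At angle θ the dipole field magnitude is E = (kp/r³)·√(1 + 3cos²θ).
kp/r³ = (8.99×10⁹)(3.612×10⁻¹²) / (1.20)³ = 0.01879 N/C.
√(1 + 3cos²44°) = √(1 + 3·0.5174) = √2.5523 ≈ 1.5976.
E ≈ 0.01879 × 1.598 = 0.03002 N/C.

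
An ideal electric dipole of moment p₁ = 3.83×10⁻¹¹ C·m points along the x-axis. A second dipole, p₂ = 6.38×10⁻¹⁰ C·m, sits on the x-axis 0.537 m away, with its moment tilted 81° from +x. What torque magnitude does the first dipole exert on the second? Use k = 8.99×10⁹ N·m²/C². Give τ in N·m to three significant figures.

τ ≈ 2.80×10⁻⁹ N·m

The second dipole sits on the axis of the first, so the field there is axial: E₁ = 2kp₁/r³ along +x.
E₁ = 2(8.99×10⁹)(3.83×10⁻¹¹)/(0.537)³ = 4.447 N/C.
Torque on the second dipole: τ = p₂ E₁ sinθ.
τ = (6.38×10⁻¹⁰)(4.447)·sin81° = 2.802×10⁻⁹ N·m.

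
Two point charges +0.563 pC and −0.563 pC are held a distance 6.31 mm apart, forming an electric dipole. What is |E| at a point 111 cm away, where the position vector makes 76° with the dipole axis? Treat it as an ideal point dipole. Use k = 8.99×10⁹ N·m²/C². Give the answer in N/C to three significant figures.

Dipole moment p = qd = (5.63×10⁻¹³ C)(0.00631 m) = 3.553×10⁻¹⁵ C·m.
At angle θ the dipole field magnitude is E = (kp/r³)·√(1 + 3cos²θ).
kp/r³ = (8.99×10⁹)(3.553×10⁻¹⁵) / (1.11)³ = 2.336×10⁻⁵ N/C.
√(1 + 3cos²76°) = √(1 + 3·0.0585) = √1.1756 ≈ 1.0842.
E ≈ 2.336×10⁻⁵ × 1.084 = 2.532×10⁻⁵ N/C.

E ≈ 2.53×10⁻⁵ N/C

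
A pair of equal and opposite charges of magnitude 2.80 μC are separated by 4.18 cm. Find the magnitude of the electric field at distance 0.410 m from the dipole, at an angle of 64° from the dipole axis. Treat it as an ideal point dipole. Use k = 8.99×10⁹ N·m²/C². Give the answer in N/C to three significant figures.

E ≈ 1.92×10⁴ N/C

Dipole moment p = qd = (2.80×10⁻⁶ C)(0.0418 m) = 1.17×10⁻⁷ C·m.
At angle θ the dipole field magnitude is E = (kp/r³)·√(1 + 3cos²θ).
kp/r³ = (8.99×10⁹)(1.17×10⁻⁷) / (0.410)³ = 1.526×10⁴ N/C.
√(1 + 3cos²64°) = √(1 + 3·0.1922) = √1.5765 ≈ 1.2556.
E ≈ 1.526×10⁴ × 1.256 = 1.916×10⁴ N/C.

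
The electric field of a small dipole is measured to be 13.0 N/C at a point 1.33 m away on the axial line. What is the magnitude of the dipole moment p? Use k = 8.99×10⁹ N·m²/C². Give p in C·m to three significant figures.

On axis E = 2kp/r³, so p = Er³/(2k).
p = (13.0)·(1.33)³ / (2·8.99×10⁹) = 1.701×10⁻⁹ C·m.

p ≈ 1.70×10⁻⁹ C·m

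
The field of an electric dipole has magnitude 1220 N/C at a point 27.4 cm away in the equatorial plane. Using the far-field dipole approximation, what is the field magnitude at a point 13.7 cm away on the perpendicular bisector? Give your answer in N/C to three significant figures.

E ≈ 9760 N/C

Dipole fields scale as 1/r³ in the far field; the geometry is the same at both points.
E₂ = E₁ · (r₁/r₂)³ = 1220 · (27.4/13.7)³.
(r₁/r₂)³ = (2)³ = 8.
E₂ ≈ 9760 N/C.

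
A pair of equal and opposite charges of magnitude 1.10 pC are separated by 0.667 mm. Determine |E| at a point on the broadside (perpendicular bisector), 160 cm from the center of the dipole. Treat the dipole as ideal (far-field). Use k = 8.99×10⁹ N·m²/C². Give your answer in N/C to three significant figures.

E ≈ 1.61×10⁻⁶ N/C

Dipole moment p = qd = (1.10×10⁻¹² C)(6.67×10⁻⁴ m) = 7.337×10⁻¹⁶ C·m.
On the perpendicular bisector E = kp/r³ (half the axial value at the same distance).
E = (8.99×10⁹)(7.337×10⁻¹⁶) / (1.60)³ = 1.610×10⁻⁶ N/C.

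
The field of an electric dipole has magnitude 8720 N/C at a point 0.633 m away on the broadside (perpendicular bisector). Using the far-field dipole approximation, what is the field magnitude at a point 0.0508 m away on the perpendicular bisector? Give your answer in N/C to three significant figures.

E ≈ 1.69×10⁷ N/C

Dipole fields scale as 1/r³ in the far field; the geometry is the same at both points.
E₂ = E₁ · (r₁/r₂)³ = 8720 · (0.633/0.0508)³.
(r₁/r₂)³ = (12.46)³ = 1935.
E₂ ≈ 1.687×10⁷ N/C.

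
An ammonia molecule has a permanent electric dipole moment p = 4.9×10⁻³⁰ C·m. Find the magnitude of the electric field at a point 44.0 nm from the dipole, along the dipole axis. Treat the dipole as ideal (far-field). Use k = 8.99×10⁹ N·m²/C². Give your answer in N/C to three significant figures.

On the dipole axis E = 2kp/r³.
E = 2·(8.99×10⁹)(4.90×10⁻³⁰) / (4.40×10⁻⁸)³ = 1034 N/C.

E ≈ 1030 N/C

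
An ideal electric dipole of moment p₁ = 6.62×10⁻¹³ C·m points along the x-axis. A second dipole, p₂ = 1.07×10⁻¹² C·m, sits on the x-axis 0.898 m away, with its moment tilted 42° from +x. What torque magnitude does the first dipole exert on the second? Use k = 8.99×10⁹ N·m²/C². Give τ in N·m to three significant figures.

The second dipole sits on the axis of the first, so the field there is axial: E₁ = 2kp₁/r³ along +x.
E₁ = 2(8.99×10⁹)(6.62×10⁻¹³)/(0.898)³ = 0.01644 N/C.
Torque on the second dipole: τ = p₂ E₁ sinθ.
τ = (1.07×10⁻¹²)(0.01644)·sin42° = 1.177×10⁻¹⁴ N·m.

τ ≈ 1.18×10⁻¹⁴ N·m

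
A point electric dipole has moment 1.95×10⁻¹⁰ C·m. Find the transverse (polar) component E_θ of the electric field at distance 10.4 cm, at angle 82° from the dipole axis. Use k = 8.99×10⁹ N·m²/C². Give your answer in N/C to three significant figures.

For a dipole, E_θ = (kp sinθ)/r³.
kp/r³ = (8.99×10⁹)(1.95×10⁻¹⁰)/(0.104)³ = 1558 N/C.
E_θ = 1558·sin82° = 1543 N/C.

E_θ ≈ 1540 N/C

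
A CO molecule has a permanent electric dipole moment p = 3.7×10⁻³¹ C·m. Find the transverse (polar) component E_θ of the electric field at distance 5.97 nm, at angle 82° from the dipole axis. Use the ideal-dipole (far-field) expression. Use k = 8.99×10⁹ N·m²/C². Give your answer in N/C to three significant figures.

For a dipole, E_θ = (kp sinθ)/r³.
kp/r³ = (8.99×10⁹)(3.70×10⁻³¹)/(5.97×10⁻⁹)³ = 1.563×10⁴ N/C.
E_θ = 1.563×10⁴·sin82° = 1.548×10⁴ N/C.

E_θ ≈ 1.55×10⁴ N/C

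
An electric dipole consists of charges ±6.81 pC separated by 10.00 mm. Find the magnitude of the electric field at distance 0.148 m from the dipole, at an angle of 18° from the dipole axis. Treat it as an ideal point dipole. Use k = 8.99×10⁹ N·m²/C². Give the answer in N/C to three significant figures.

Dipole moment p = qd = (6.81×10⁻¹² C)(0.0100 m) = 6.81×10⁻¹⁴ C·m.
At angle θ the dipole field magnitude is E = (kp/r³)·√(1 + 3cos²θ).
kp/r³ = (8.99×10⁹)(6.81×10⁻¹⁴) / (0.148)³ = 0.1889 N/C.
√(1 + 3cos²18°) = √(1 + 3·0.9045) = √3.7135 ≈ 1.9271.
E ≈ 0.1889 × 1.927 = 0.3639 N/C.

E ≈ 0.364 N/C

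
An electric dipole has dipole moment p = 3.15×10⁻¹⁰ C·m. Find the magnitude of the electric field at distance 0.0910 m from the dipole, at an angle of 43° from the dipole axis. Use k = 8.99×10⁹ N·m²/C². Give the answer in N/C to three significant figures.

E ≈ 6060 N/C

At angle θ the dipole field magnitude is E = (kp/r³)·√(1 + 3cos²θ).
kp/r³ = (8.99×10⁹)(3.15×10⁻¹⁰) / (0.0910)³ = 3758 N/C.
√(1 + 3cos²43°) = √(1 + 3·0.5349) = √2.6046 ≈ 1.6139.
E ≈ 3758 × 1.614 = 6065 N/C.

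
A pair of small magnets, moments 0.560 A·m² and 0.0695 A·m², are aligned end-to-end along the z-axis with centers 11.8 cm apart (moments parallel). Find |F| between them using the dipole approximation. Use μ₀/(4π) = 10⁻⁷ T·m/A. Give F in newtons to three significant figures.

F ≈ 1.20×10⁻⁴ N

On-axis B of dipole 1: B = (μ₀/4π)·2m₁/r³. Force on dipole 2: F = m₂·dB/dr.
dB/dr = −(μ₀/4π)·6m₁/r⁴, so |F| = (μ₀/4π)·6m₁m₂/r⁴.
F = 6(10⁻⁷)(0.560)(0.0695)/(0.118)⁴ = 1.204×10⁻⁴ N.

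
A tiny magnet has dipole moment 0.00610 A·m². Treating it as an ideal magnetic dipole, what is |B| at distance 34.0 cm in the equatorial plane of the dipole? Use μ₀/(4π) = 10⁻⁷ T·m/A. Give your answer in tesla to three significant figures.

In the equatorial plane B = (μ₀/4π)·m/r³ (half the axial value).
B = (10⁻⁷)·(0.00610) / (0.340)³ = 1.552×10⁻⁸ T.

B ≈ 1.55×10⁻⁸ T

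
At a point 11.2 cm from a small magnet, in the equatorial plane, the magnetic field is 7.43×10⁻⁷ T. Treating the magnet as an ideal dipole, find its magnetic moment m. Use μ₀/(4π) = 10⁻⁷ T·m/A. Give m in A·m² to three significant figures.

In the equatorial plane B = (μ₀/4π)·m/r³, so m = Br³·4π/(μ₀).
m = (7.43×10⁻⁷)·(0.112)³ / (10⁻⁷) = 0.01044 A·m².

m ≈ 0.0104 A·m²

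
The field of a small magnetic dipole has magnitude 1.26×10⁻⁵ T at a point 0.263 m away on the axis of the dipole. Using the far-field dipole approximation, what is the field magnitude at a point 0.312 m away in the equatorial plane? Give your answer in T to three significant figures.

Dipole fields scale as 1/r³ in the far field.
The axial field is twice the equatorial field at the same r, so the geometry factor is 1/2.
B₂ = B₁ · (1/2) · (r₁/r₂)³ = 1.26×10⁻⁵ · 0.5 · (0.263/0.312)³.
(r₁/r₂)³ = (0.8429)³ = 0.599.
B₂ ≈ 3.773×10⁻⁶ T.

B ≈ 3.77×10⁻⁶ T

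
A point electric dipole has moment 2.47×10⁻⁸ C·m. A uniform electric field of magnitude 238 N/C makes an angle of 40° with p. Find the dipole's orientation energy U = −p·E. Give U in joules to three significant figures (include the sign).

U = −p·E = −pE cosθ.
U = −(2.47×10⁻⁸)(238)·cos40° = -4.503×10⁻⁶ J.

U ≈ -4.50×10⁻⁶ J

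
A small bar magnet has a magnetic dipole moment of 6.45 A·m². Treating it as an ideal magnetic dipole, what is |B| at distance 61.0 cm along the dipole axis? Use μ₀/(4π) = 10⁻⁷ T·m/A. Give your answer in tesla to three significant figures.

B ≈ 5.68×10⁻⁶ T

On axis B = (μ₀/4π)·2m/r³.
B = 2·(10⁻⁷)·(6.45) / (0.610)³ = 5.683×10⁻⁶ T.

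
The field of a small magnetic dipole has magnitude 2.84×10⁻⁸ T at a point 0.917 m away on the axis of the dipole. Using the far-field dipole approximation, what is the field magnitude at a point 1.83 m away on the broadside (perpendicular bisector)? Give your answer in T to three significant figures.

Dipole fields scale as 1/r³ in the far field.
The axial field is twice the equatorial field at the same r, so the geometry factor is 1/2.
B₂ = B₁ · (1/2) · (r₁/r₂)³ = 2.84×10⁻⁸ · 0.5 · (0.917/1.83)³.
(r₁/r₂)³ = (0.5011)³ = 0.1258.
B₂ ≈ 1.787×10⁻⁹ T.

B ≈ 1.79×10⁻⁹ T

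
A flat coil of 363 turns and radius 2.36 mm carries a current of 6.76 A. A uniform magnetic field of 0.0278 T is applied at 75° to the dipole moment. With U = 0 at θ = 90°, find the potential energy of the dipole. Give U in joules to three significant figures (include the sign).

m = NIA = NIπa² = 363·(6.76)·π·(0.00236)² = 0.04294 A·m².
U = −m·B = −mB cosθ.
U = −(0.04294)(0.0278)·cos75° = -3.090×10⁻⁴ J.

U ≈ -3.09×10⁻⁴ J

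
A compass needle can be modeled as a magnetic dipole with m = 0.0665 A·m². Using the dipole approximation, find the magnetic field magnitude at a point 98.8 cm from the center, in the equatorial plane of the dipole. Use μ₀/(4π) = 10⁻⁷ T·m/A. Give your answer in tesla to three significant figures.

B ≈ 6.90×10⁻⁹ T

In the equatorial plane B = (μ₀/4π)·m/r³ (half the axial value).
B = (10⁻⁷)·(0.0665) / (0.988)³ = 6.895×10⁻⁹ T.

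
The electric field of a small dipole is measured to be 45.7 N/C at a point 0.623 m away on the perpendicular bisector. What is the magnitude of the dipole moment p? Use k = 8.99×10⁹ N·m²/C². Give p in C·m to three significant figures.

In the equatorial plane E = kp/r³, so p = Er³/(k).
p = (45.7)·(0.623)³ / (8.99×10⁹) = 1.229×10⁻⁹ C·m.

p ≈ 1.23×10⁻⁹ C·m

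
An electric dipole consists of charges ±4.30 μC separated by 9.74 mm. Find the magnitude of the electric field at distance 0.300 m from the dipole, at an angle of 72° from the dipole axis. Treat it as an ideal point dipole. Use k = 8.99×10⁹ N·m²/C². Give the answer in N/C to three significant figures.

Dipole moment p = qd = (4.30×10⁻⁶ C)(0.00974 m) = 4.188×10⁻⁸ C·m.
At angle θ the dipole field magnitude is E = (kp/r³)·√(1 + 3cos²θ).
kp/r³ = (8.99×10⁹)(4.188×10⁻⁸) / (0.300)³ = 1.394×10⁴ N/C.
√(1 + 3cos²72°) = √(1 + 3·0.0955) = √1.2865 ≈ 1.1342.
E ≈ 1.394×10⁴ × 1.134 = 1.582×10⁴ N/C.

E ≈ 1.58×10⁴ N/C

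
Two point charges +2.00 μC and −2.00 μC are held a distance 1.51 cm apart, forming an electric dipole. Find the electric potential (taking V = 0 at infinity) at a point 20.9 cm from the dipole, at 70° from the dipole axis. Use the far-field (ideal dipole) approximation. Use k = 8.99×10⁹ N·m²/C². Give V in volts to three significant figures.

V ≈ 2130 V

Dipole moment p = qd = (2.00×10⁻⁶ C)(0.0151 m) = 3.02×10⁻⁸ C·m.
The dipole potential is V = kp cosθ / r².
V = (8.99×10⁹)(3.02×10⁻⁸)·cos70° / (0.209)² = 2126 V.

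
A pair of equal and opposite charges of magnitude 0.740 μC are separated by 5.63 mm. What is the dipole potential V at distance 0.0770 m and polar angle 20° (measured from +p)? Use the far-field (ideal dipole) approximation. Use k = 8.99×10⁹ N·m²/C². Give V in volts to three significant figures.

Dipole moment p = qd = (7.40×10⁻⁷ C)(0.00563 m) = 4.166×10⁻⁹ C·m.
The dipole potential is V = kp cosθ / r².
V = (8.99×10⁹)(4.166×10⁻⁹)·cos20° / (0.0770)² = 5936 V.

V ≈ 5940 V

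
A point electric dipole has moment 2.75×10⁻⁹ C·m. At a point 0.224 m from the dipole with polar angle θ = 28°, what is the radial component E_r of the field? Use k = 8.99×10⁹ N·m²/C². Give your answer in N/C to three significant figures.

For a dipole, E_r = (2kp cosθ)/r³.
kp/r³ = (8.99×10⁹)(2.75×10⁻⁹)/(0.224)³ = 2200 N/C.
E_r = 2·2200·cos28° = 3884 N/C.

E_r ≈ 3880 N/C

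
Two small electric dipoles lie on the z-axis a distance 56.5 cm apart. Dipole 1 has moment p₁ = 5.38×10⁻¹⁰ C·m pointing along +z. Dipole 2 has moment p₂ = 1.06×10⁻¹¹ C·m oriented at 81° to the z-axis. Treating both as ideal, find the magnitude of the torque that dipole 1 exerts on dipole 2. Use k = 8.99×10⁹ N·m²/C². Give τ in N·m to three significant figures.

τ ≈ 5.62×10⁻¹⁰ N·m

The second dipole sits on the axis of the first, so the field there is axial: E₁ = 2kp₁/r³ along +z.
E₁ = 2(8.99×10⁹)(5.38×10⁻¹⁰)/(0.565)³ = 53.63 N/C.
Torque on the second dipole: τ = p₂ E₁ sinθ.
τ = (1.06×10⁻¹¹)(53.63)·sin81° = 5.615×10⁻¹⁰ N·m.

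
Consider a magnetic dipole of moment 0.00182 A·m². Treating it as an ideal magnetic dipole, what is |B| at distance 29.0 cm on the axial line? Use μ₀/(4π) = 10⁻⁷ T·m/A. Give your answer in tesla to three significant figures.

On axis B = (μ₀/4π)·2m/r³.
B = 2·(10⁻⁷)·(0.00182) / (0.290)³ = 1.492×10⁻⁸ T.

B ≈ 1.49×10⁻⁸ T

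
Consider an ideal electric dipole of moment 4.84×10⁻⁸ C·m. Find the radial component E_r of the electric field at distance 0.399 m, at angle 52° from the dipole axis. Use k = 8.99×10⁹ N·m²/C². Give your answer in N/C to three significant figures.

E_r ≈ 8430 N/C

For a dipole, E_r = (2kp cosθ)/r³.
kp/r³ = (8.99×10⁹)(4.84×10⁻⁸)/(0.399)³ = 6850 N/C.
E_r = 2·6850·cos52° = 8434 N/C.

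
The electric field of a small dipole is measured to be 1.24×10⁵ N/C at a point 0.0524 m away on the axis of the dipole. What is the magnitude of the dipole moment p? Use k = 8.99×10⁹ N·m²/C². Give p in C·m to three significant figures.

p ≈ 9.92×10⁻¹⁰ C·m

On axis E = 2kp/r³, so p = Er³/(2k).
p = (1.24×10⁵)·(0.0524)³ / (2·8.99×10⁹) = 9.923×10⁻¹⁰ C·m.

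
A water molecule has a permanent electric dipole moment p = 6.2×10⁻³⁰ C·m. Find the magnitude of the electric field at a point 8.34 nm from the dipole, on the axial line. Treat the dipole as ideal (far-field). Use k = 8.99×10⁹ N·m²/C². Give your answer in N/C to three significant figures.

On the dipole axis E = 2kp/r³.
E = 2·(8.99×10⁹)(6.20×10⁻³⁰) / (8.34×10⁻⁹)³ = 1.922×10⁵ N/C.

E ≈ 1.92×10⁵ N/C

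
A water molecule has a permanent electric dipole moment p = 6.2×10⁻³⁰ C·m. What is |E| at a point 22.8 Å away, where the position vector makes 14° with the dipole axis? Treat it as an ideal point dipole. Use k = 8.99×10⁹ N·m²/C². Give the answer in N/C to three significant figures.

At angle θ the dipole field magnitude is E = (kp/r³)·√(1 + 3cos²θ).
kp/r³ = (8.99×10⁹)(6.20×10⁻³⁰) / (2.28×10⁻⁹)³ = 4.703×10⁶ N/C.
√(1 + 3cos²14°) = √(1 + 3·0.9415) = √3.8244 ≈ 1.9556.
E ≈ 4.703×10⁶ × 1.956 = 9.197×10⁶ N/C.

E ≈ 9.20×10⁶ N/C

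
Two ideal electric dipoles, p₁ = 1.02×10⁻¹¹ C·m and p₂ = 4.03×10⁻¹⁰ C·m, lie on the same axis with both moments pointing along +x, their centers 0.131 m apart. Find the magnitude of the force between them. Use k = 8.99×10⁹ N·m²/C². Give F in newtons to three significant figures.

On-axis field of dipole 1 at distance r: E = 2kp₁/r³. Force on dipole 2 is F = p₂·dE/dr (gradient along axis).
dE/dr = −6kp₁/r⁴, so |F| = 6kp₁p₂/r⁴ (attractive for aligned moments).
F = 6(8.99×10⁹)(1.02×10⁻¹¹)(4.03×10⁻¹⁰)/(0.131)⁴ = 7.529×10⁻⁷ N.

F ≈ 7.53×10⁻⁷ N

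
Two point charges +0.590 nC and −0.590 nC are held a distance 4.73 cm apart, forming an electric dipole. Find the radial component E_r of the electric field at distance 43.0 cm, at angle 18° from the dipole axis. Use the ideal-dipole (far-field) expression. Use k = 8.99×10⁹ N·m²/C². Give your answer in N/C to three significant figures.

E_r ≈ 6.00 N/C

Dipole moment p = qd = (5.90×10⁻¹⁰ C)(0.0473 m) = 2.791×10⁻¹¹ C·m.
For a dipole, E_r = (2kp cosθ)/r³.
kp/r³ = (8.99×10⁹)(2.791×10⁻¹¹)/(0.430)³ = 3.156 N/C.
E_r = 2·3.156·cos18° = 6.003 N/C.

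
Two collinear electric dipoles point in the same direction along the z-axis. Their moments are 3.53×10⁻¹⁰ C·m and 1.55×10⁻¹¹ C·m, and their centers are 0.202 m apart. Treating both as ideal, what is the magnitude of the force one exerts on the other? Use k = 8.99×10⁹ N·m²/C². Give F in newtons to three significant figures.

F ≈ 1.77×10⁻⁷ N

On-axis field of dipole 1 at distance r: E = 2kp₁/r³. Force on dipole 2 is F = p₂·dE/dr (gradient along axis).
dE/dr = −6kp₁/r⁴, so |F| = 6kp₁p₂/r⁴ (attractive for aligned moments).
F = 6(8.99×10⁹)(3.53×10⁻¹⁰)(1.55×10⁻¹¹)/(0.202)⁴ = 1.773×10⁻⁷ N.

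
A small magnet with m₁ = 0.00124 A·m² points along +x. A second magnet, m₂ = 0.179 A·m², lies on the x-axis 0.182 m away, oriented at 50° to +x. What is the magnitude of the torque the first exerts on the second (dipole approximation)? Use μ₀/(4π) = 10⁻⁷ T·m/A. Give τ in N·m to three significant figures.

Dipole B is on the axis of dipole A, so B₁ there is axial: B₁ = (μ₀/4π)·2m₁/r³ along +x.
B₁ = 2(10⁻⁷)(0.00124)/(0.182)³ = 4.114×10⁻⁸ T.
τ = m₂ B₁ sinθ.
τ = (0.179)(4.114×10⁻⁸)·sin50° = 5.641×10⁻⁹ N·m.

τ ≈ 5.64×10⁻⁹ N·m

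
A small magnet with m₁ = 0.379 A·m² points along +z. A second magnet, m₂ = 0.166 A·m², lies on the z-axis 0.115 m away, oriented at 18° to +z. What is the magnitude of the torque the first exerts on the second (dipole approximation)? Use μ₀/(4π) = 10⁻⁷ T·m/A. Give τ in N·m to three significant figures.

Dipole B is on the axis of dipole A, so B₁ there is axial: B₁ = (μ₀/4π)·2m₁/r³ along +z.
B₁ = 2(10⁻⁷)(0.379)/(0.115)³ = 4.984×10⁻⁵ T.
τ = m₂ B₁ sinθ.
τ = (0.166)(4.984×10⁻⁵)·sin18° = 2.557×10⁻⁶ N·m.

τ ≈ 2.56×10⁻⁶ N·m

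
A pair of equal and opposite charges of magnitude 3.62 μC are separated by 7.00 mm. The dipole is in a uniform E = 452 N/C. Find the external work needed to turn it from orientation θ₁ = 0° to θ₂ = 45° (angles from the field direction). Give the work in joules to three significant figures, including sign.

Dipole moment p = qd = (3.62×10⁻⁶ C)(0.00700 m) = 2.534×10⁻⁸ C·m.
W_ext = ΔU = U(θ₂) − U(θ₁) = −pE cosθ₂ − (−pE cosθ₁) = pE(cosθ₁ − cosθ₂).
W = (2.534×10⁻⁸)(452)·(cos0° − cos45°) = (1.145×10⁻⁵)·(+0.2929) = 3.355×10⁻⁶ J.

W ≈ 3.35×10⁻⁶ J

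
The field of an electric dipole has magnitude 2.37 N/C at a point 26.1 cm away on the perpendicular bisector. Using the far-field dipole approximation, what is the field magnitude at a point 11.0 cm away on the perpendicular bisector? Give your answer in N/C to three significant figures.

E ≈ 31.7 N/C

Dipole fields scale as 1/r³ in the far field; the geometry is the same at both points.
E₂ = E₁ · (r₁/r₂)³ = 2.37 · (26.1/11.0)³.
(r₁/r₂)³ = (2.373)³ = 13.36.
E₂ ≈ 31.66 N/C.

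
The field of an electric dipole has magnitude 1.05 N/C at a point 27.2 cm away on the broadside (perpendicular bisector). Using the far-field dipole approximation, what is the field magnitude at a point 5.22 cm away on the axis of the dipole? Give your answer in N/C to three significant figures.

Dipole fields scale as 1/r³ in the far field.
The axial field is twice the equatorial field at the same r, so the geometry factor is 2/1.
E₂ = E₁ · (2/1) · (r₁/r₂)³ = 1.05 · 2 · (27.2/5.22)³.
(r₁/r₂)³ = (5.211)³ = 141.5.
E₂ ≈ 297.1 N/C.

E ≈ 297 N/C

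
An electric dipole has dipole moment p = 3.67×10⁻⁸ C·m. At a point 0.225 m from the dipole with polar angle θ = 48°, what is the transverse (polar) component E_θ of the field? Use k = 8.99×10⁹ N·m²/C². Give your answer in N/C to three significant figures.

For a dipole, E_θ = (kp sinθ)/r³.
kp/r³ = (8.99×10⁹)(3.67×10⁻⁸)/(0.225)³ = 2.897×10⁴ N/C.
E_θ = 2.897×10⁴·sin48° = 2.153×10⁴ N/C.

E_θ ≈ 2.15×10⁴ N/C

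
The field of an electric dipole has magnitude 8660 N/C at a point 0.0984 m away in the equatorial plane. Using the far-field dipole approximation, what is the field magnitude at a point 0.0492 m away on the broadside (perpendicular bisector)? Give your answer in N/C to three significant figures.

Dipole fields scale as 1/r³ in the far field; the geometry is the same at both points.
E₂ = E₁ · (r₁/r₂)³ = 8660 · (0.0984/0.0492)³.
(r₁/r₂)³ = (2)³ = 8.
E₂ ≈ 6.928×10⁴ N/C.

E ≈ 6.93×10⁴ N/C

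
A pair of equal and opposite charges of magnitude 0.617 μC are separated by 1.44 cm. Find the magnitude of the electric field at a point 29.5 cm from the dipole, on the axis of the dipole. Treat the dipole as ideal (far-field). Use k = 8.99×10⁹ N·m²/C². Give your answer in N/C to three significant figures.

E ≈ 6220 N/C

Dipole moment p = qd = (6.17×10⁻⁷ C)(0.0144 m) = 8.885×10⁻⁹ C·m.
On the dipole axis E = 2kp/r³.
E = 2·(8.99×10⁹)(8.885×10⁻⁹) / (0.295)³ = 6223 N/C.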